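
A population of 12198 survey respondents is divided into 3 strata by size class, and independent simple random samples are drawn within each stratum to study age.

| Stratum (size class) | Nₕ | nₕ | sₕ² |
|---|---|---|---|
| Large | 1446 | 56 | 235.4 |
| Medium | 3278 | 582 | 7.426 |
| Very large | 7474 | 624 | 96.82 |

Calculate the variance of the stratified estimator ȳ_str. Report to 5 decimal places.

0.11093

Var(ȳ_str) = Σₕ Wₕ²(1 − fₕ)sₕ²/nₕ with Wₕ = Nₕ/N, N = 12198.
Large: Wₕ = 0.11854402; term = 0.11854402²·(1 − 0.03872752)·235.4/56 = 0.056783776.
Medium: Wₕ = 0.26873258; term = 0.26873258²·(1 − 0.17754728)·7.426/582 = 7.578505 × 10^-4.
Very large: Wₕ = 0.61272340; term = 0.61272340²·(1 − 0.08348943)·96.82/624 = 0.053388399.
Sum = 0.11093003.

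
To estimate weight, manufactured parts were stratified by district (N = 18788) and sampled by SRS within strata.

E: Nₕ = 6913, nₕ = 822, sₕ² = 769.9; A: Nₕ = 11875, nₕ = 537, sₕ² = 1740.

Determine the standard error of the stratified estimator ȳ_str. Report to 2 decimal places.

Var(ȳ_str) = Σₕ Wₕ²(1 − fₕ)sₕ²/nₕ with Wₕ = Nₕ/N, N = 18788.
E: Wₕ = 0.36794763; term = 0.36794763²·(1 − 0.11890641)·769.9/822 = 0.11172659.
A: Wₕ = 0.63205237; term = 0.63205237²·(1 − 0.04522105)·1740/537 = 1.2359017.
Sum = 1.3476283.
SE = √(1.3476283) = 1.16.

1.16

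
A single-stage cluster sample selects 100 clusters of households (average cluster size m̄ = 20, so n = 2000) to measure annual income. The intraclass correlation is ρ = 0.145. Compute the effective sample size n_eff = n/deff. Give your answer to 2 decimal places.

deff = 1 + (20 − 1)·0.145 = 1 + 2.755 = 3.755.
n_eff = 2000 / 3.755 = 532.62.

532.62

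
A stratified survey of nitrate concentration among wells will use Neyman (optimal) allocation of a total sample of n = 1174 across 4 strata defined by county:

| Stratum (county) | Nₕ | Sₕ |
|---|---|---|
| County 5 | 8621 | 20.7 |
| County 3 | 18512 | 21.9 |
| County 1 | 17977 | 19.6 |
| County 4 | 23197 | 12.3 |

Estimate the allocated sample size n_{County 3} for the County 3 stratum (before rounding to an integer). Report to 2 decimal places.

389.63

Neyman allocation: nₕ = n·NₕSₕ / Σⱼ NⱼSⱼ.
Σ NⱼSⱼ = 8621·20.7 + 18512·21.9 + 17977·19.6 + 23197·12.3 = 1.2215398 × 10^6.
n_{County 3} = 1174·18512·21.9 / (1.2215398 × 10^6) = 389.63.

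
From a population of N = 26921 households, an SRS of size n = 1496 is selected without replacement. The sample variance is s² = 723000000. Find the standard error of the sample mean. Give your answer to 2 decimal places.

675.60

Under SRS without replacement, Var(ȳ) = (1 − f)·s²/n with f = n/N = 1496/26921 = 0.05557000.
Var(ȳ) = (1 − 0.05557000)·723000000/1496 = 0.94443000·483288.77 = 456432.41.
SE(ȳ) = √(456432.41) = 675.60.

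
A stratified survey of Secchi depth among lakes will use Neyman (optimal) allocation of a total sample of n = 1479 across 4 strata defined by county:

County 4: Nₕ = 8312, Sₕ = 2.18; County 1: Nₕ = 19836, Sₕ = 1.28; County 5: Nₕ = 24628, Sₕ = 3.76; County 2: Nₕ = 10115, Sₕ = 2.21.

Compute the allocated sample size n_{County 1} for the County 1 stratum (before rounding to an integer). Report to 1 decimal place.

Neyman allocation: nₕ = n·NₕSₕ / Σⱼ NⱼSⱼ.
Σ NⱼSⱼ = 8312·2.18 + 19836·1.28 + 24628·3.76 + 10115·2.21 = 158465.67.
n_{County 1} = 1479·19836·1.28 / 158465.67 = 237.0.

237.0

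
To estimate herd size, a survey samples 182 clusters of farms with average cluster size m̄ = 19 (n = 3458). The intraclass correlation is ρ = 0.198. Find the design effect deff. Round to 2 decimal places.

4.56

deff = 1 + (19 − 1)·0.198 = 1 + 3.564 = 4.564.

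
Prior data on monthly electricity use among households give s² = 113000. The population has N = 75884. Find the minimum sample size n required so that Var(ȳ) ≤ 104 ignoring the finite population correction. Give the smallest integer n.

1087

Without fpc, n₀ = s²/D = 113000/104 = 1086.5385.
Rounding up, n = 1087.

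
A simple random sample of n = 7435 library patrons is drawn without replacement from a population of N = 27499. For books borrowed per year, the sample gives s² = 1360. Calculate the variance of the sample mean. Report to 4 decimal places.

Under SRS without replacement, Var(ȳ) = (1 − f)·s²/n with f = n/N = 7435/27499 = 0.27037347.
Var(ȳ) = (1 − 0.27037347)·1360/7435 = 0.72962653·0.18291863 = 0.13346228.

0.1335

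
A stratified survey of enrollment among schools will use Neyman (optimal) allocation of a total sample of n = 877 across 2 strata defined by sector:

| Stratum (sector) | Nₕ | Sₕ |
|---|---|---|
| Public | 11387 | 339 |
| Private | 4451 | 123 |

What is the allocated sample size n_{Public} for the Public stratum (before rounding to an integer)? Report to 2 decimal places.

Neyman allocation: nₕ = n·NₕSₕ / Σⱼ NⱼSⱼ.
Σ NⱼSⱼ = 11387·339 + 4451·123 = 4.407666 × 10^6.
n_{Public} = 877·11387·339 / (4.407666 × 10^6) = 768.07.

768.07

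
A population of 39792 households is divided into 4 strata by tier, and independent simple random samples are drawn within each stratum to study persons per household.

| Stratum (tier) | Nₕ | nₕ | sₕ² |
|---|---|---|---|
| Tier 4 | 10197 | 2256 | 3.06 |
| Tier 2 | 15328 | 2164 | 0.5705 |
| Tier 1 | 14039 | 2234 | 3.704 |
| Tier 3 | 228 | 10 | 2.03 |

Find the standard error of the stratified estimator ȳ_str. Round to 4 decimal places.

0.0168

Var(ȳ_str) = Σₕ Wₕ²(1 − fₕ)sₕ²/nₕ with Wₕ = Nₕ/N, N = 39792.
Tier 4: Wₕ = 0.25625754; term = 0.25625754²·(1 − 0.22124154)·3.06/2256 = 6.9364684 × 10^-5.
Tier 2: Wₕ = 0.38520306; term = 0.38520306²·(1 − 0.14117954)·0.5705/2164 = 3.3595431 × 10^-5.
Tier 1: Wₕ = 0.35280961; term = 0.35280961²·(1 − 0.15912814)·3.704/2234 = 1.7353954 × 10^-4.
Tier 3: Wₕ = 0.00572979; term = 0.00572979²·(1 − 0.04385965)·2.03/10 = 6.3722946 × 10^-6.
Sum = 2.8287195 × 10^-4.
SE = √(2.8287195 × 10^-4) = 0.0168.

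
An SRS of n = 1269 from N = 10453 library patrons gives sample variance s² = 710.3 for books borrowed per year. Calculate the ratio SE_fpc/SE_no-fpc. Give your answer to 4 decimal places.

f = n/N = 1269/10453 = 0.12140055.
SE_no-fpc = √(s²/n) = 0.74815244; SE_fpc = √((1−f)s²/n) = 0.70127048.
Ratio = √(1−f) = 0.93733636.

0.9373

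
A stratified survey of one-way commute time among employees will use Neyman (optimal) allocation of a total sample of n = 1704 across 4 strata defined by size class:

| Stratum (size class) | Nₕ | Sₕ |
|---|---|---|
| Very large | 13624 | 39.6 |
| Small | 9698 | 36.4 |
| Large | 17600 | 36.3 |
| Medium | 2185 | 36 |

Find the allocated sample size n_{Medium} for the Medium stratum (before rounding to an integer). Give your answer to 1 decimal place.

83.2

Neyman allocation: nₕ = n·NₕSₕ / Σⱼ NⱼSⱼ.
Σ NⱼSⱼ = 13624·39.6 + 9698·36.4 + 17600·36.3 + 2185·36 = 1.6100576 × 10^6.
n_{Medium} = 1704·2185·36 / (1.6100576 × 10^6) = 83.2.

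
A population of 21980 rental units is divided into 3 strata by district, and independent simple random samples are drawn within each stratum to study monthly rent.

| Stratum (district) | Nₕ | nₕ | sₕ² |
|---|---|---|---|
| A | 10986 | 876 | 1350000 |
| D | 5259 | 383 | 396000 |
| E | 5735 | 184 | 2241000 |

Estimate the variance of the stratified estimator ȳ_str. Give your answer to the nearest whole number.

1212

Var(ȳ_str) = Σₕ Wₕ²(1 − fₕ)sₕ²/nₕ with Wₕ = Nₕ/N, N = 21980.
A: Wₕ = 0.49981802; term = 0.49981802²·(1 − 0.07973785)·1350000/876 = 354.29501.
D: Wₕ = 0.23926297; term = 0.23926297²·(1 − 0.07282753)·396000/383 = 54.879217.
E: Wₕ = 0.26091902; term = 0.26091902²·(1 − 0.03208370)·2241000/184 = 802.55223.
Sum = 1211.7265.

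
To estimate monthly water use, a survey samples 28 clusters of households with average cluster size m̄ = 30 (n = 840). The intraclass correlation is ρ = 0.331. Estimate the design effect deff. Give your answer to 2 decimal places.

10.60

deff = 1 + (30 − 1)·0.331 = 1 + 9.599 = 10.599.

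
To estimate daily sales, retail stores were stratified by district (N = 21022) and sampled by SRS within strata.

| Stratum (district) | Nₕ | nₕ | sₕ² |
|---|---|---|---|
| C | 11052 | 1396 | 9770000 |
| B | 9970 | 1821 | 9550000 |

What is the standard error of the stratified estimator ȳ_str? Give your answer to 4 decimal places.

Var(ȳ_str) = Σₕ Wₕ²(1 − fₕ)sₕ²/nₕ with Wₕ = Nₕ/N, N = 21022.
C: Wₕ = 0.52573494; term = 0.52573494²·(1 − 0.12631198)·9770000/1396 = 1690.0487.
B: Wₕ = 0.47426506; term = 0.47426506²·(1 − 0.18264794)·9550000/1821 = 964.15052.
Sum = 2654.1992.
SE = √(2654.1992) = 51.5189.

51.5189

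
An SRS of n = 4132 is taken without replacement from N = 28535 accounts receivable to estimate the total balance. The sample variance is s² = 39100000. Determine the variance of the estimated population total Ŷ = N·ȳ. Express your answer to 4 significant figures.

6.589 × 10^12

Var(Ŷ) = N²·Var(ȳ) = N²·(1 − n/N)·s²/n.
f = 4132/28535 = 0.14480463; Var(ȳ) = 0.85519537·39100000/4132 = 8092.4828.
Var(Ŷ) = 28535² · 8092.4828 = 6.5892736 × 10^12.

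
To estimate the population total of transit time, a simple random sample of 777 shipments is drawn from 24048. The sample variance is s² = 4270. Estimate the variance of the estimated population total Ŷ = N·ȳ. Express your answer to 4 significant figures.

3.075 × 10^9

Var(Ŷ) = N²·Var(ȳ) = N²·(1 − n/N)·s²/n.
f = 777/24048 = 0.03231038; Var(ȳ) = 0.96768962·4270/777 = 5.317934.
Var(Ŷ) = 24048² · 5.317934 = 3.0753948 × 10^9.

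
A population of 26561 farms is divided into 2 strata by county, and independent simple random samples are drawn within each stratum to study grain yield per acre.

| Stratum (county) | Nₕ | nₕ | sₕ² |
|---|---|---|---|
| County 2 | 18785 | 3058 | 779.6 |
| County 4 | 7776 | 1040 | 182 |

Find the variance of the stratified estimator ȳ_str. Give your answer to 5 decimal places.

Var(ȳ_str) = Σₕ Wₕ²(1 − fₕ)sₕ²/nₕ with Wₕ = Nₕ/N, N = 26561.
County 2: Wₕ = 0.70723994; term = 0.70723994²·(1 − 0.16278946)·779.6/3058 = 0.10675853.
County 4: Wₕ = 0.29276006; term = 0.29276006²·(1 − 0.13374486)·182/1040 = 0.012992943.
Sum = 0.11975147.

0.11975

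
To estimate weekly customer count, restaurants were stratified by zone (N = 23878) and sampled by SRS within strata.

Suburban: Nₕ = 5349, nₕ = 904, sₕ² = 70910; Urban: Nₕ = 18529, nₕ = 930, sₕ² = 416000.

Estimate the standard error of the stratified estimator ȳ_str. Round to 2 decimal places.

Var(ȳ_str) = Σₕ Wₕ²(1 − fₕ)sₕ²/nₕ with Wₕ = Nₕ/N, N = 23878.
Suburban: Wₕ = 0.22401374; term = 0.22401374²·(1 − 0.16900355)·70910/904 = 3.2710526.
Urban: Wₕ = 0.77598626; term = 0.77598626²·(1 − 0.05019159)·416000/930 = 255.83176.
Sum = 259.10281.
SE = √(259.10281) = 16.10.

16.10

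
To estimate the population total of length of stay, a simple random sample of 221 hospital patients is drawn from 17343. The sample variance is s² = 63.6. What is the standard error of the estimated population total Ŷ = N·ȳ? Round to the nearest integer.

9244

Var(Ŷ) = N²·Var(ȳ) = N²·(1 − n/N)·s²/n.
f = 221/17343 = 0.01274289; Var(ȳ) = 0.98725711·63.6/221 = 0.28411562.
Var(Ŷ) = 17343² · 0.28411562 = 8.5456196 × 10^7.
SE(Ŷ) = √(8.5456196 × 10^7) = 9244.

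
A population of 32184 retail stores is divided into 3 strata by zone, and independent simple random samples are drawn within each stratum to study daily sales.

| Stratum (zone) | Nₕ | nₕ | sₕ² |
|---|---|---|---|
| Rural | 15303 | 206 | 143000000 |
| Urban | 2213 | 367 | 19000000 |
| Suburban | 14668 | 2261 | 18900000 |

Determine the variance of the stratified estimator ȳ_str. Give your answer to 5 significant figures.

Var(ȳ_str) = Σₕ Wₕ²(1 − fₕ)sₕ²/nₕ with Wₕ = Nₕ/N, N = 32184.
Rural: Wₕ = 0.47548471; term = 0.47548471²·(1 − 0.01346141)·143000000/206 = 154830.32.
Urban: Wₕ = 0.06876087; term = 0.06876087²·(1 − 0.16583823)·19000000/367 = 204.18348.
Suburban: Wₕ = 0.45575441; term = 0.45575441²·(1 − 0.15414508)·18900000/2261 = 1468.6519.
Sum = 156503.16.

156500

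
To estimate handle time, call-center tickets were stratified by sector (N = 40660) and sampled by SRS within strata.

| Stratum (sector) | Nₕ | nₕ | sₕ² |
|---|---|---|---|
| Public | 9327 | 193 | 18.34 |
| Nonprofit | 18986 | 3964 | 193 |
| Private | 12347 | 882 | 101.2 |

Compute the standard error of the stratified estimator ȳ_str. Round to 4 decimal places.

0.1521

Var(ȳ_str) = Σₕ Wₕ²(1 − fₕ)sₕ²/nₕ with Wₕ = Nₕ/N, N = 40660.
Public: Wₕ = 0.22939006; term = 0.22939006²·(1 − 0.02069261)·18.34/193 = 0.0048967762.
Nonprofit: Wₕ = 0.46694540; term = 0.46694540²·(1 − 0.20878542)·193/3964 = 0.0083994365.
Private: Wₕ = 0.30366454; term = 0.30366454²·(1 − 0.07143436)·101.2/882 = 0.0098245504.
Sum = 0.023120763.
SE = √(0.023120763) = 0.1521.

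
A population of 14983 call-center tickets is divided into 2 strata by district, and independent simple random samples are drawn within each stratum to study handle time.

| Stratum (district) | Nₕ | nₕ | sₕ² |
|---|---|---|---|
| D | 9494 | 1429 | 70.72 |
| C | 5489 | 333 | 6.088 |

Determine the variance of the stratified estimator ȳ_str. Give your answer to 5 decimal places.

0.01918

Var(ȳ_str) = Σₕ Wₕ²(1 − fₕ)sₕ²/nₕ with Wₕ = Nₕ/N, N = 14983.
D: Wₕ = 0.63365147; term = 0.63365147²·(1 − 0.15051612)·70.72/1429 = 0.016879752.
C: Wₕ = 0.36634853; term = 0.36634853²·(1 − 0.06066679)·6.088/333 = 0.0023048305.
Sum = 0.019184583.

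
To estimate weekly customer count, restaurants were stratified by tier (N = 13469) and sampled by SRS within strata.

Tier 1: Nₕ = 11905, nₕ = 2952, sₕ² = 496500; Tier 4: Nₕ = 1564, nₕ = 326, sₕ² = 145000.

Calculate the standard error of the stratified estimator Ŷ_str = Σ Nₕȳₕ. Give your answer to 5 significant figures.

Var(Ŷ_str) = Σₕ Nₕ²(1 − fₕ)sₕ²/nₕ.
Tier 1: 11905²·(1 − 2952/11905)·496500/2952 = 1.7926722 × 10^10.
Tier 4: 1564²·(1 − 326/1564)·145000/326 = 8.6120748 × 10^8.
Sum = 1.8787929 × 10^10.
SE = √(1.8787929 × 10^10) = 137070.

137070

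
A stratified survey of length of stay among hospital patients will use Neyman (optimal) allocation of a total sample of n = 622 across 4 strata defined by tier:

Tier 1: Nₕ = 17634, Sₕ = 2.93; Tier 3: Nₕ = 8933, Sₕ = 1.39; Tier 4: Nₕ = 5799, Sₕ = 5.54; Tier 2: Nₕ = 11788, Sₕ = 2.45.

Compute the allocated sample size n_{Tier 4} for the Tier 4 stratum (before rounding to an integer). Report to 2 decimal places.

Neyman allocation: nₕ = n·NₕSₕ / Σⱼ NⱼSⱼ.
Σ NⱼSⱼ = 17634·2.93 + 8933·1.39 + 5799·5.54 + 11788·2.45 = 125091.55.
n_{Tier 4} = 622·5799·5.54 / 125091.55 = 159.74.

159.74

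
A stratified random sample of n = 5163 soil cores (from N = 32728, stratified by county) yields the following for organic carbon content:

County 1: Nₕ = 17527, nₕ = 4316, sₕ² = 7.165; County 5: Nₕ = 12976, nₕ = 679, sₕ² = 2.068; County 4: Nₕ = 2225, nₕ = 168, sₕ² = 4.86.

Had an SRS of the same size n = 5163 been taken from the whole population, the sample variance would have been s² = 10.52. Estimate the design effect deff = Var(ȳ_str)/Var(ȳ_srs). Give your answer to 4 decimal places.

Var(ȳ_str) = Σ Wₕ²(1−fₕ)sₕ²/nₕ with Wₕ = Nₕ/32728:
  County 1: (17527/32728)²·(1−4316/17527)·7.165/4316 = 3.5887161 × 10^-4
  County 5: (12976/32728)²·(1−679/12976)·2.068/679 = 4.5371364 × 10^-4
  County 4: (2225/32728)²·(1−168/2225)·4.86/168 = 1.2360965 × 10^-4
  → Var(ȳ_str) = 9.361949 × 10^-4.
Var(ȳ_srs) = (1 − 5163/32728)·10.52/5163 = 0.0017161378.
deff = (9.361949 × 10^-4) / 0.0017161378 = 0.5455.

0.5455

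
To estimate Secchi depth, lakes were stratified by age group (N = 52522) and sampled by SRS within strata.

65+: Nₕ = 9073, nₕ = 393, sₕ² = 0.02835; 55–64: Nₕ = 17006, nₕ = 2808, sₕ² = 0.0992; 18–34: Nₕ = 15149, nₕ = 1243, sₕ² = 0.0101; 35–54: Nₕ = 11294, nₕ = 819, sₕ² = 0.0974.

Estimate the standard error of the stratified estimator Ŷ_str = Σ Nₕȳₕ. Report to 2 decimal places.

Var(Ŷ_str) = Σₕ Nₕ²(1 − fₕ)sₕ²/nₕ.
65+: 9073²·(1 − 393/9073)·0.02835/393 = 5681.0832.
55–64: 17006²·(1 − 2808/17006)·0.0992/2808 = 8529.8995.
18–34: 15149²·(1 − 1243/15149)·0.0101/1243 = 1711.7346.
35–54: 11294²·(1 − 819/11294)·0.0974/819 = 14069.442.
Sum = 29992.159.
SE = √(29992.159) = 173.18.

173.18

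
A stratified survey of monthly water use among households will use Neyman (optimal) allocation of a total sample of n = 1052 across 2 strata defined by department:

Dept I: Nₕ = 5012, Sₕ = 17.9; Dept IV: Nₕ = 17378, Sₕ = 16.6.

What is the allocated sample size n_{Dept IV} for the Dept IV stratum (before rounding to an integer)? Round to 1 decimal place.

802.4

Neyman allocation: nₕ = n·NₕSₕ / Σⱼ NⱼSⱼ.
Σ NⱼSⱼ = 5012·17.9 + 17378·16.6 = 378189.6.
n_{Dept IV} = 1052·17378·16.6 / 378189.6 = 802.4.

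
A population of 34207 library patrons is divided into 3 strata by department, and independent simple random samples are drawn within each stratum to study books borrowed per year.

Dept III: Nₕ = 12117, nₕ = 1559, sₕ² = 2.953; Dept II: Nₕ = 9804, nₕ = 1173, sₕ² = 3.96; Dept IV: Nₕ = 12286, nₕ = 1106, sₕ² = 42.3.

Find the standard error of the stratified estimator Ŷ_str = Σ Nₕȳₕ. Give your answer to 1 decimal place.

Var(Ŷ_str) = Σₕ Nₕ²(1 − fₕ)sₕ²/nₕ.
Dept III: 12117²·(1 − 1559/12117)·2.953/1559 = 242322.7.
Dept II: 9804²·(1 − 1173/9804)·3.96/1173 = 285668.
Dept IV: 12286²·(1 − 1106/12286)·42.3/1106 = 5.2533647 × 10^6.
Sum = 5.7813554 × 10^6.
SE = √(5.7813554 × 10^6) = 2404.4.

2404.4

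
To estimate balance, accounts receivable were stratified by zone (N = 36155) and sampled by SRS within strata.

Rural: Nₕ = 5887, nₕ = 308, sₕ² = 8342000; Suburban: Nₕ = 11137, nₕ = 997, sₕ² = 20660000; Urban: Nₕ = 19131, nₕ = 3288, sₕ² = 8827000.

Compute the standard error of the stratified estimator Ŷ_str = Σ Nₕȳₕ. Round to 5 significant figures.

2.0108 × 10^6

Var(Ŷ_str) = Σₕ Nₕ²(1 − fₕ)sₕ²/nₕ.
Rural: 5887²·(1 − 308/5887)·8342000/308 = 8.8954898 × 10^11.
Suburban: 11137²·(1 − 997/11137)·20660000/997 = 2.3401373 × 10^12.
Urban: 19131²·(1 − 3288/19131)·8827000/3288 = 8.1368519 × 10^11.
Sum = 4.0433715 × 10^12.
SE = √(4.0433715 × 10^12) = 2.0108 × 10^6.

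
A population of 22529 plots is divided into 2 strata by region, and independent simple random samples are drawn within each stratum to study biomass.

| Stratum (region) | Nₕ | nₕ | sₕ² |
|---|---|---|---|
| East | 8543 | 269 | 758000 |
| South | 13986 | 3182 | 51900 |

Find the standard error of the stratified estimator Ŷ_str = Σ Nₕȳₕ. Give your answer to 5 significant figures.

Var(Ŷ_str) = Σₕ Nₕ²(1 − fₕ)sₕ²/nₕ.
East: 8543²·(1 − 269/8543)·758000/269 = 1.9917868 × 10^11.
South: 13986²·(1 − 3182/13986)·51900/3182 = 2.4645934 × 10^9.
Sum = 2.0164327 × 10^11.
SE = √(2.0164327 × 10^11) = 449050.

449050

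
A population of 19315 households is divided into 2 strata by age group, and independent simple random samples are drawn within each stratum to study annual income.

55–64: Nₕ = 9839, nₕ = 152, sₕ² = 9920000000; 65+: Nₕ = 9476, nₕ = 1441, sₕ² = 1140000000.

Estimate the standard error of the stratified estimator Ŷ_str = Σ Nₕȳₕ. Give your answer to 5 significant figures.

7.9250 × 10^7

Var(Ŷ_str) = Σₕ Nₕ²(1 − fₕ)sₕ²/nₕ.
55–64: 9839²·(1 − 152/9839)·9920000000/152 = 6.2202572 × 10^15.
65+: 9476²·(1 − 1441/9476)·1140000000/1441 = 6.0235401 × 10^13.
Sum = 6.2804926 × 10^15.
SE = √(6.2804926 × 10^15) = 7.9250 × 10^7.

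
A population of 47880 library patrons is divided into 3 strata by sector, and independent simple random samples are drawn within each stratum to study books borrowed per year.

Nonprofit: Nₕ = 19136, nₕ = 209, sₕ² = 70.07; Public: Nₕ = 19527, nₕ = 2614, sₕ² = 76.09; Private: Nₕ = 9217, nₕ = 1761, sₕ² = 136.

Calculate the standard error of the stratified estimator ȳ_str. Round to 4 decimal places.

0.2439

Var(ȳ_str) = Σₕ Wₕ²(1 − fₕ)sₕ²/nₕ with Wₕ = Nₕ/N, N = 47880.
Nonprofit: Wₕ = 0.39966583; term = 0.39966583²·(1 − 0.01092182)·70.07/209 = 0.052967624.
Public: Wₕ = 0.40783208; term = 0.40783208²·(1 − 0.13386593)·76.09/2614 = 0.0041934348.
Private: Wₕ = 0.19250209; term = 0.19250209²·(1 − 0.19106000)·136/1761 = 0.002315084.
Sum = 0.059476143.
SE = √(0.059476143) = 0.2439.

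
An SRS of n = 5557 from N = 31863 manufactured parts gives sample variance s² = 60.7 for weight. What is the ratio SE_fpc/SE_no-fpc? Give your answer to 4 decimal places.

f = n/N = 5557/31863 = 0.17440291.
SE_no-fpc = √(s²/n) = 0.10451392; SE_fpc = √((1−f)s²/n) = 0.09496383.
Ratio = √(1−f) = 0.90862373.

0.9086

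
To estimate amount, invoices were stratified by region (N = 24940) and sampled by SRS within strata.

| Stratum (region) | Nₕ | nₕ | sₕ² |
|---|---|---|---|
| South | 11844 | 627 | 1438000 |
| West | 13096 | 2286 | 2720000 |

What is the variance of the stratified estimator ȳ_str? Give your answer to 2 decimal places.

760.67

Var(ȳ_str) = Σₕ Wₕ²(1 − fₕ)sₕ²/nₕ with Wₕ = Nₕ/N, N = 24940.
South: Wₕ = 0.47489976; term = 0.47489976²·(1 − 0.05293820)·1438000/627 = 489.86179.
West: Wₕ = 0.52510024; term = 0.52510024²·(1 − 0.17455712)·2720000/2286 = 270.80965.
Sum = 760.67144.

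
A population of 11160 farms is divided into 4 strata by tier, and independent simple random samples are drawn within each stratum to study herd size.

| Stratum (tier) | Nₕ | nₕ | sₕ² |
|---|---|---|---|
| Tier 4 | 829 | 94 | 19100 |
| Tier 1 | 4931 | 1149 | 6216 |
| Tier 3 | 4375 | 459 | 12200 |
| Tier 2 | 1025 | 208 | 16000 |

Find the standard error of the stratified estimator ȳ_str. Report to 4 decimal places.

Var(ȳ_str) = Σₕ Wₕ²(1 − fₕ)sₕ²/nₕ with Wₕ = Nₕ/N, N = 11160.
Tier 4: Wₕ = 0.07428315; term = 0.07428315²·(1 − 0.11338963)·19100/94 = 0.99407464.
Tier 1: Wₕ = 0.44184588; term = 0.44184588²·(1 − 0.23301562)·6216/1149 = 0.81006359.
Tier 3: Wₕ = 0.39202509; term = 0.39202509²·(1 − 0.10491429)·12200/459 = 3.6562804.
Tier 2: Wₕ = 0.09184588; term = 0.09184588²·(1 − 0.20292683)·16000/208 = 0.51721865.
Sum = 5.9776373.
SE = √(5.9776373) = 2.4449.

2.4449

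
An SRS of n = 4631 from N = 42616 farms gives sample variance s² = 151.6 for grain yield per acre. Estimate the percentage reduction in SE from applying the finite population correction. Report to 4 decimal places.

f = n/N = 4631/42616 = 0.10866811.
SE_no-fpc = √(s²/n) = 0.18093068; SE_fpc = √((1−f)s²/n) = 0.17081733.
Ratio = √(1−f) = 0.94410375. Reduction = 100·(1 − 0.94410375) = 5.5896%.

5.5896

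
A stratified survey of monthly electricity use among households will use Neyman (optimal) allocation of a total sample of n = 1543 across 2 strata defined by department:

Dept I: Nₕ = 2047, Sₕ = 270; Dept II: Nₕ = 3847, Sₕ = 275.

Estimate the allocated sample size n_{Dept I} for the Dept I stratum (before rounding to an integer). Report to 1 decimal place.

Neyman allocation: nₕ = n·NₕSₕ / Σⱼ NⱼSⱼ.
Σ NⱼSⱼ = 2047·270 + 3847·275 = 1.610615 × 10^6.
n_{Dept I} = 1543·2047·270 / (1.610615 × 10^6) = 529.5.

529.5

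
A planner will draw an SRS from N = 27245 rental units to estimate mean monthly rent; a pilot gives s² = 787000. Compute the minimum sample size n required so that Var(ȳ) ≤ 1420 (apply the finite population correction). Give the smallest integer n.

544

Without fpc, n₀ = s²/D = 787000/1420 = 554.2254.
With fpc, (1 − n/N)·s²/n ≤ D requires n ≥ n₀/(1 + n₀/N) = 554.2254/(1 + 554.2254/27245) = 543.1760.
Rounding up, n = 544.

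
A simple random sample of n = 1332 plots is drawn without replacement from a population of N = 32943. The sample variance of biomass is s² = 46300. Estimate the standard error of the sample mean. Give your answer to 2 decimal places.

5.78

Under SRS without replacement, Var(ȳ) = (1 − f)·s²/n with f = n/N = 1332/32943 = 0.04043348.
Var(ȳ) = (1 − 0.04043348)·46300/1332 = 0.95956652·34.75976 = 33.354302.
SE(ȳ) = √(33.354302) = 5.78.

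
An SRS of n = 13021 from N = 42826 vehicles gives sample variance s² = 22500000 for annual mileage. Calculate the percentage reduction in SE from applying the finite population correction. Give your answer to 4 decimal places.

16.5760

f = n/N = 13021/42826 = 0.30404427.
SE_no-fpc = √(s²/n) = 41.568953; SE_fpc = √((1−f)s²/n) = 34.678467.
Ratio = √(1−f) = 0.83423961. Reduction = 100·(1 − 0.83423961) = 16.5760%.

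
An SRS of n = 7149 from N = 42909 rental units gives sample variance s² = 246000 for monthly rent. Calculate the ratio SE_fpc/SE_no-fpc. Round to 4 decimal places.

f = n/N = 7149/42909 = 0.16660840.
SE_no-fpc = √(s²/n) = 5.8660384; SE_fpc = √((1−f)s²/n) = 5.3551232.
Ratio = √(1−f) = 0.91290284.

0.9129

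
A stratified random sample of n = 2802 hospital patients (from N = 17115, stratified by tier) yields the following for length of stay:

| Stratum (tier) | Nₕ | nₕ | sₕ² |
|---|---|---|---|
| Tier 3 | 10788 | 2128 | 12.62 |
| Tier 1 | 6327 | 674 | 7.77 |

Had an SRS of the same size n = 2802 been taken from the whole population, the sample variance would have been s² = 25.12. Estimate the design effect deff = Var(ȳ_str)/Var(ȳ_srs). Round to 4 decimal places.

Var(ȳ_str) = Σ Wₕ²(1−fₕ)sₕ²/nₕ with Wₕ = Nₕ/17115:
  Tier 3: (10788/17115)²·(1−2128/10788)·12.62/2128 = 0.0018914408
  Tier 1: (6327/17115)²·(1−674/6327)·7.77/674 = 0.0014076158
  → Var(ȳ_str) = 0.0032990566.
Var(ȳ_srs) = (1 − 2802/17115)·25.12/2802 = 0.0074973066.
deff = 0.0032990566 / 0.0074973066 = 0.4400.

0.4400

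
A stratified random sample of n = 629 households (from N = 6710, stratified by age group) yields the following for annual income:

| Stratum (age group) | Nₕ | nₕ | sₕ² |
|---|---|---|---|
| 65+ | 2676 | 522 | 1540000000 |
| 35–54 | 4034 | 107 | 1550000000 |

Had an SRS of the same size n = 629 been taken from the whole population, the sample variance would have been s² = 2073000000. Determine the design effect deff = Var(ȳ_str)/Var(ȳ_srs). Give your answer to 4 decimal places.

Var(ȳ_str) = Σ Wₕ²(1−fₕ)sₕ²/nₕ with Wₕ = Nₕ/6710:
  65+: (2676/6710)²·(1−522/2676)·1540000000/522 = 377691.3
  35–54: (4034/6710)²·(1−107/4034)·1550000000/107 = 5.0968244 × 10^6
  → Var(ȳ_str) = 5.4745157 × 10^6.
Var(ȳ_srs) = (1 − 629/6710)·2073000000/629 = 2.9867656 × 10^6.
deff = (5.4745157 × 10^6) / (2.9867656 × 10^6) = 1.8329.

1.8329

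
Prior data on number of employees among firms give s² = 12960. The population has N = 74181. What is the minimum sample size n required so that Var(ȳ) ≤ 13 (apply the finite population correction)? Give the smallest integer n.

984

Without fpc, n₀ = s²/D = 12960/13 = 996.9231.
With fpc, (1 − n/N)·s²/n ≤ D requires n ≥ n₀/(1 + n₀/N) = 996.9231/(1 + 996.9231/74181) = 983.7031.
Rounding up, n = 984.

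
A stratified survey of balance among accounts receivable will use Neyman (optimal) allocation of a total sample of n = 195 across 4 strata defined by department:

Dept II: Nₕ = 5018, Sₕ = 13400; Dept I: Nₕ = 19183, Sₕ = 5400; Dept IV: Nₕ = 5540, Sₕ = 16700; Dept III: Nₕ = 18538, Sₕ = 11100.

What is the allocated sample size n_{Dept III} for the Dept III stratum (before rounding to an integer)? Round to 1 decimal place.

85.5

Neyman allocation: nₕ = n·NₕSₕ / Σⱼ NⱼSⱼ.
Σ NⱼSⱼ = 5018·13400 + 19183·5400 + 5540·16700 + 18538·11100 = 4.691192 × 10^8.
n_{Dept III} = 195·18538·11100 / (4.691192 × 10^8) = 85.5.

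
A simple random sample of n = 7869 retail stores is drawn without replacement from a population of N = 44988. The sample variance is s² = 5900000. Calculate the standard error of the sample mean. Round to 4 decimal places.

24.8723

Under SRS without replacement, Var(ȳ) = (1 − f)·s²/n with f = n/N = 7869/44988 = 0.17491331.
Var(ȳ) = (1 − 0.17491331)·5900000/7869 = 0.82508669·749.77761 = 618.63152.
SE(ȳ) = √(618.63152) = 24.8723.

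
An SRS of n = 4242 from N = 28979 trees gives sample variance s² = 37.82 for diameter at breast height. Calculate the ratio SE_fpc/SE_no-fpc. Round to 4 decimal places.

f = n/N = 4242/28979 = 0.14638186.
SE_no-fpc = √(s²/n) = 0.094422486; SE_fpc = √((1−f)s²/n) = 0.087238311.
Ratio = √(1−f) = 0.92391457.

0.9239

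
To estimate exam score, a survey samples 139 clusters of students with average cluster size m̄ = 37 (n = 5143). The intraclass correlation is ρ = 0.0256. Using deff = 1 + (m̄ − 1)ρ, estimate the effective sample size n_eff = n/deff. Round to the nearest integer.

deff = 1 + (37 − 1)·0.0256 = 1 + 0.9216 = 1.9216.
n_eff = 5143 / 1.9216 = 2676.

2676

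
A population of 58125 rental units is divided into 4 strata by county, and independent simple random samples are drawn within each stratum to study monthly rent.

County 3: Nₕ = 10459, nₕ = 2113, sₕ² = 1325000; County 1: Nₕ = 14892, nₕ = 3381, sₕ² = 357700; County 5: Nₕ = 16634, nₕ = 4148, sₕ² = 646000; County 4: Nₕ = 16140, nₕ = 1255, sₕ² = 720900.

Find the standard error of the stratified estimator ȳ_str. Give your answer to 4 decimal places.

8.4847

Var(ȳ_str) = Σₕ Wₕ²(1 − fₕ)sₕ²/nₕ with Wₕ = Nₕ/N, N = 58125.
County 3: Wₕ = 0.17993978; term = 0.17993978²·(1 − 0.20202696)·1325000/2113 = 16.201641.
County 1: Wₕ = 0.25620645; term = 0.25620645²·(1 − 0.22703465)·357700/3381 = 5.3680175.
County 5: Wₕ = 0.28617634; term = 0.28617634²·(1 − 0.24936876)·646000/4148 = 9.5738775.
County 4: Wₕ = 0.27767742; term = 0.27767742²·(1 − 0.07775713)·720900/1255 = 40.846772.
Sum = 71.990308.
SE = √(71.990308) = 8.4847.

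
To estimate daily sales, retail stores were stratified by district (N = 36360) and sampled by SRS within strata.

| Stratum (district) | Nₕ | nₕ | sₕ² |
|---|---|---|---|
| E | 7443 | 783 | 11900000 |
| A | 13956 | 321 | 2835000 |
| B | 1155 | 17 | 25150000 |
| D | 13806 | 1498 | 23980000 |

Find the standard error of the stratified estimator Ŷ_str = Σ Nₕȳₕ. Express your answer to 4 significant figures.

2.664 × 10^6

Var(Ŷ_str) = Σₕ Nₕ²(1 − fₕ)sₕ²/nₕ.
E: 7443²·(1 − 783/7443)·11900000/783 = 7.5336848 × 10^11.
A: 13956²·(1 − 321/13956)·2835000/321 = 1.6805991 × 10^12.
B: 1155²·(1 − 17/1155)·25150000/17 = 1.944524 × 10^12.
D: 13806²·(1 − 1498/13806)·23980000/1498 = 2.7201492 × 10^12.
Sum = 7.0986408 × 10^12.
SE = √(7.0986408 × 10^12) = 2.664 × 10^6.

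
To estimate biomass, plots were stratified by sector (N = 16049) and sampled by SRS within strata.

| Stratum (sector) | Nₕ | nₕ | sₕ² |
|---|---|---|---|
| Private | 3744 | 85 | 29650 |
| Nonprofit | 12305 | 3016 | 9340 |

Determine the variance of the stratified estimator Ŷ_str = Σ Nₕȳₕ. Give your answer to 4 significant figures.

Var(Ŷ_str) = Σₕ Nₕ²(1 − fₕ)sₕ²/nₕ.
Private: 3744²·(1 − 85/3744)·29650/85 = 4.7786368 × 10^9.
Nonprofit: 12305²·(1 − 3016/12305)·9340/3016 = 3.5396973 × 10^8.
Sum = 5.1326065 × 10^9.

5.133 × 10^9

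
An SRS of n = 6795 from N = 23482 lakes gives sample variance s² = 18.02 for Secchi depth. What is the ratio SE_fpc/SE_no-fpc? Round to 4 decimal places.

0.8430

f = n/N = 6795/23482 = 0.28937058.
SE_no-fpc = √(s²/n) = 0.051497087; SE_fpc = √((1−f)s²/n) = 0.043411446.
Ratio = √(1−f) = 0.84298839.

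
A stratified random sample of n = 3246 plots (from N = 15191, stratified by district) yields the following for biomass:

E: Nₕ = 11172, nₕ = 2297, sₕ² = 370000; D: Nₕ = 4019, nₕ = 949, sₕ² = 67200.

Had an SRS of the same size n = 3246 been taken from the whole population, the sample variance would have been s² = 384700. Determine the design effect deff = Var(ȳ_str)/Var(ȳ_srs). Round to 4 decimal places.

0.7833

Var(ȳ_str) = Σ Wₕ²(1−fₕ)sₕ²/nₕ with Wₕ = Nₕ/15191:
  E: (11172/15191)²·(1−2297/11172)·370000/2297 = 69.209752
  D: (4019/15191)²·(1−949/4019)·67200/949 = 3.7860532
  → Var(ȳ_str) = 72.995805.
Var(ȳ_srs) = (1 − 3246/15191)·384700/3246 = 93.19089.
deff = 72.995805 / 93.19089 = 0.7833.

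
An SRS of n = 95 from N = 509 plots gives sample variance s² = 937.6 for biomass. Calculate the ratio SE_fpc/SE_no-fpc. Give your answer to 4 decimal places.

f = n/N = 95/509 = 0.18664047.
SE_no-fpc = √(s²/n) = 3.1415718; SE_fpc = √((1−f)s²/n) = 2.833272.
Ratio = √(1−f) = 0.90186447.

0.9019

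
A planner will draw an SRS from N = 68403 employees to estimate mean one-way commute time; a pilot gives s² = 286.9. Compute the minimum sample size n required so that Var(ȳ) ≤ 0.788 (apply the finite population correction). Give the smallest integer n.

363

Without fpc, n₀ = s²/D = 286.9/0.788 = 364.0863.
With fpc, (1 − n/N)·s²/n ≤ D requires n ≥ n₀/(1 + n₀/N) = 364.0863/(1 + 364.0863/68403) = 362.1587.
Rounding up, n = 363.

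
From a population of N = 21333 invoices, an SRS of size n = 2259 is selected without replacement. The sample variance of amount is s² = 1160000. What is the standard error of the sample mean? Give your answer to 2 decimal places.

21.43

Under SRS without replacement, Var(ȳ) = (1 − f)·s²/n with f = n/N = 2259/21333 = 0.10589228.
Var(ȳ) = (1 − 0.10589228)·1160000/2259 = 0.89410772·513.50155 = 459.1257.
SE(ȳ) = √(459.1257) = 21.43.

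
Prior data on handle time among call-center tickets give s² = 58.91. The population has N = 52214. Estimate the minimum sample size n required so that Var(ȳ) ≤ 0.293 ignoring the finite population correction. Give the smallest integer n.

202

Without fpc, n₀ = s²/D = 58.91/0.293 = 201.0580.
Rounding up, n = 202.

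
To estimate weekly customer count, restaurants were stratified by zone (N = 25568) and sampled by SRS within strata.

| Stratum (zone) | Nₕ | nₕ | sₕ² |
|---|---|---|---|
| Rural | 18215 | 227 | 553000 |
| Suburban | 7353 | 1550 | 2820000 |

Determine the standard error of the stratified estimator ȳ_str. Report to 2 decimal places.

Var(ȳ_str) = Σₕ Wₕ²(1 − fₕ)sₕ²/nₕ with Wₕ = Nₕ/N, N = 25568.
Rural: Wₕ = 0.71241395; term = 0.71241395²·(1 − 0.01246226)·553000/227 = 1221.006.
Suburban: Wₕ = 0.28758605; term = 0.28758605²·(1 − 0.21079831)·2820000/1550 = 118.75203.
Sum = 1339.758.
SE = √(1339.758) = 36.60.

36.60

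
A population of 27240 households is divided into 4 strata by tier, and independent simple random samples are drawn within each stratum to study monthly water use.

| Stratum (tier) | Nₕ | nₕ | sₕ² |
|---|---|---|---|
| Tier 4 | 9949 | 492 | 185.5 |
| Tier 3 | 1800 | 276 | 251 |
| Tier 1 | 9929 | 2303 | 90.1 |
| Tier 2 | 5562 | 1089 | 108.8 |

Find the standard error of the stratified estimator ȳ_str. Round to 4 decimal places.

Var(ȳ_str) = Σₕ Wₕ²(1 − fₕ)sₕ²/nₕ with Wₕ = Nₕ/N, N = 27240.
Tier 4: Wₕ = 0.36523495; term = 0.36523495²·(1 − 0.04945221)·185.5/492 = 0.047807653.
Tier 3: Wₕ = 0.06607930; term = 0.06607930²·(1 − 0.15333333)·251/276 = 0.0033620789.
Tier 1: Wₕ = 0.36450073; term = 0.36450073²·(1 − 0.23194682)·90.1/2303 = 0.0039922613.
Tier 2: Wₕ = 0.20418502; term = 0.20418502²·(1 − 0.19579288)·108.8/1089 = 0.0033497831.
Sum = 0.058511776.
SE = √(0.058511776) = 0.2419.

0.2419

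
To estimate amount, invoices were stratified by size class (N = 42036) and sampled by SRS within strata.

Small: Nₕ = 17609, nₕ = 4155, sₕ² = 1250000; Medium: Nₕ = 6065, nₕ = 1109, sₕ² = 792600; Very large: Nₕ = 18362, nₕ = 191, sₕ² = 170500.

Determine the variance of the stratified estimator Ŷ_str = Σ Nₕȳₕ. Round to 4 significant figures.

3.906 × 10^11

Var(Ŷ_str) = Σₕ Nₕ²(1 − fₕ)sₕ²/nₕ.
Small: 17609²·(1 − 4155/17609)·1250000/4155 = 7.127301 × 10^10.
Medium: 6065²·(1 − 1109/6065)·792600/1109 = 2.148249 × 10^10.
Very large: 18362²·(1 − 191/18362)·170500/191 = 2.9784467 × 10^11.
Sum = 3.9060017 × 10^11.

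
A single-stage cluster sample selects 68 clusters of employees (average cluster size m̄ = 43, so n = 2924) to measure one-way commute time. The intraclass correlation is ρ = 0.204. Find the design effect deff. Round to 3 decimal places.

9.568

deff = 1 + (43 − 1)·0.204 = 1 + 8.568 = 9.568.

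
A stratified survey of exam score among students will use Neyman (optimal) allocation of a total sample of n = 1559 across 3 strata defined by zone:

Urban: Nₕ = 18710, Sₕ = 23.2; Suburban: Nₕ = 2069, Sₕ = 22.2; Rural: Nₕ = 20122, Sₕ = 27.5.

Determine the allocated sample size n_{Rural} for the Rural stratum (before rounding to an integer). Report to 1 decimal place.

Neyman allocation: nₕ = n·NₕSₕ / Σⱼ NⱼSⱼ.
Σ NⱼSⱼ = 18710·23.2 + 2069·22.2 + 20122·27.5 = 1.0333588 × 10^6.
n_{Rural} = 1559·20122·27.5 / (1.0333588 × 10^6) = 834.8.

834.8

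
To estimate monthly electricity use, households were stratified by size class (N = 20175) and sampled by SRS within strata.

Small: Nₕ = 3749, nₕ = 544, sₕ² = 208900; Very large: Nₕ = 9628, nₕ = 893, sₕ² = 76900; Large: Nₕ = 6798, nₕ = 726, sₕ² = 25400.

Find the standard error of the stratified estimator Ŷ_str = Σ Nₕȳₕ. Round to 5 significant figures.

Var(Ŷ_str) = Σₕ Nₕ²(1 − fₕ)sₕ²/nₕ.
Small: 3749²·(1 − 544/3749)·208900/544 = 4.6140576 × 10^9.
Very large: 9628²·(1 − 893/9628)·76900/893 = 7.242256 × 10^9.
Large: 6798²·(1 − 726/6798)·25400/726 = 1.4441424 × 10^9.
Sum = 1.3300456 × 10^10.
SE = √(1.3300456 × 10^10) = 115330.

115330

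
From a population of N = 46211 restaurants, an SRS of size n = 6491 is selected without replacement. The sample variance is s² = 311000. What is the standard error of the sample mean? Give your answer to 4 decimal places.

6.4174

Under SRS without replacement, Var(ȳ) = (1 − f)·s²/n with f = n/N = 6491/46211 = 0.14046439.
Var(ȳ) = (1 − 0.14046439)·311000/6491 = 0.85953561·47.912494 = 41.182495.
SE(ȳ) = √(41.182495) = 6.4174.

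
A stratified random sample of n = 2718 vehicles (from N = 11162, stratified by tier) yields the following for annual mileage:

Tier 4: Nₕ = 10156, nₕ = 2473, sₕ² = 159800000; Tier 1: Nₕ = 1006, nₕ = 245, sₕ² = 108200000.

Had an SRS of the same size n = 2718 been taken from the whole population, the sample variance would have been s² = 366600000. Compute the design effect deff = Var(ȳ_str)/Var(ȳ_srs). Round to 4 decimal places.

Var(ȳ_str) = Σ Wₕ²(1−fₕ)sₕ²/nₕ with Wₕ = Nₕ/11162:
  Tier 4: (10156/11162)²·(1−2473/10156)·159800000/2473 = 40468.97
  Tier 1: (1006/11162)²·(1−245/1006)·108200000/245 = 2713.6871
  → Var(ȳ_str) = 43182.657.
Var(ȳ_srs) = (1 − 2718/11162)·366600000/2718 = 102035.01.
deff = 43182.657 / 102035.01 = 0.4232.

0.4232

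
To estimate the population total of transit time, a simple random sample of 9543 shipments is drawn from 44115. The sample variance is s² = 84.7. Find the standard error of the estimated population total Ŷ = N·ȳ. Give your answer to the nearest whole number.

3679

Var(Ŷ) = N²·Var(ȳ) = N²·(1 − n/N)·s²/n.
f = 9543/44115 = 0.21632098; Var(ȳ) = 0.78367902·84.7/9543 = 0.0069556338.
Var(Ŷ) = 44115² · 0.0069556338 = 1.353659 × 10^7.
SE(Ŷ) = √(1.353659 × 10^7) = 3679.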